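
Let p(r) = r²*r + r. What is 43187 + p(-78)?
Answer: -431443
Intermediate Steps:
p(r) = r + r³ (p(r) = r³ + r = r + r³)
43187 + p(-78) = 43187 + (-78 + (-78)³) = 43187 + (-78 - 474552) = 43187 - 474630 = -431443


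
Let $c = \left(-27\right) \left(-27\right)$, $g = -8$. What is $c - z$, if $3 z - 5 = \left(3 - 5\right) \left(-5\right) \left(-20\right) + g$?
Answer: $\frac{2390}{3} \approx 796.67$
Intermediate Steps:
$z = - \frac{203}{3}$ ($z = \frac{5}{3} + \frac{\left(3 - 5\right) \left(-5\right) \left(-20\right) - 8}{3} = \frac{5}{3} + \frac{\left(-2\right) \left(-5\right) \left(-20\right) - 8}{3} = \frac{5}{3} + \frac{10 \left(-20\right) - 8}{3} = \frac{5}{3} + \frac{-200 - 8}{3} = \frac{5}{3} + \frac{1}{3} \left(-208\right) = \frac{5}{3} - \frac{208}{3} = - \frac{203}{3} \approx -67.667$)
$c = 729$
$c - z = 729 - - \frac{203}{3} = 729 + \frac{203}{3} = \frac{2390}{3}$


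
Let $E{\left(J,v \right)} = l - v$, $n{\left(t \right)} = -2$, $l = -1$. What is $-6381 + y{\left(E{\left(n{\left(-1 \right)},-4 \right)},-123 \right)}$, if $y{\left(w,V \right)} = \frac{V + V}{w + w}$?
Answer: $-6422$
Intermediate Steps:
$E{\left(J,v \right)} = -1 - v$
$y{\left(w,V \right)} = \frac{V}{w}$ ($y{\left(w,V \right)} = \frac{2 V}{2 w} = 2 V \frac{1}{2 w} = \frac{V}{w}$)
$-6381 + y{\left(E{\left(n{\left(-1 \right)},-4 \right)},-123 \right)} = -6381 - \frac{123}{-1 - -4} = -6381 - \frac{123}{-1 + 4} = -6381 - \frac{123}{3} = -6381 - 41 = -6422$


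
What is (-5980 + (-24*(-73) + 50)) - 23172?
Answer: -27350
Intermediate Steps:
(-5980 + (-24*(-73) + 50)) - 23172 = (-5980 + (1752 + 50)) - 23172 = (-5980 + 1802) - 23172 = -4178 - 23172 = -27350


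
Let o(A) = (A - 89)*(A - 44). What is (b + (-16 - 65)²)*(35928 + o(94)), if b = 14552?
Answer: 763826114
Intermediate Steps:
o(A) = (-89 + A)*(-44 + A)
(b + (-16 - 65)²)*(35928 + o(94)) = (14552 + (-16 - 65)²)*(35928 + (3916 + 94² - 133*94)) = (14552 + (-81)²)*(35928 + (3916 + 8836 - 12502)) = (14552 + 6561)*(35928 + 250) = 21113*36178 = 763826114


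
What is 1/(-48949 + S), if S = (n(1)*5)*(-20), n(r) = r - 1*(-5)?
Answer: -1/49549 ≈ -2.0182e-5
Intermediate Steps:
n(r) = 5 + r (n(r) = r + 5 = 5 + r)
S = -600 (S = ((5 + 1)*5)*(-20) = (6*5)*(-20) = 30*(-20) = -600)
1/(-48949 + S) = 1/(-48949 - 600) = 1/(-49549) = -1/49549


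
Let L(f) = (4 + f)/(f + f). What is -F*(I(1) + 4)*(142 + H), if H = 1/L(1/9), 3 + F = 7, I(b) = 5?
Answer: -189216/37 ≈ -5113.9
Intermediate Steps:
F = 4 (F = -3 + 7 = 4)
L(f) = (4 + f)/(2*f) (L(f) = (4 + f)/((2*f)) = (4 + f)*(1/(2*f)) = (4 + f)/(2*f))
H = 2/37 (H = 1/((4 + 1/9)/(2*(1/9))) = 1/((1/2)*9*(37/9)) = 1/(37/2) = 2/37 ≈ 0.054054)
-F*(I(1) + 4)*(142 + H) = -4*(5 + 4)*(142 + 2/37) = -4*9*5256/37 = -36*5256/37 = -1*189216/37 = -189216/37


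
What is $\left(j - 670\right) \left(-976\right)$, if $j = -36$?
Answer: $689056$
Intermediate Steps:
$\left(j - 670\right) \left(-976\right) = \left(-36 - 670\right) \left(-976\right) = \left(-706\right) \left(-976\right) = 689056$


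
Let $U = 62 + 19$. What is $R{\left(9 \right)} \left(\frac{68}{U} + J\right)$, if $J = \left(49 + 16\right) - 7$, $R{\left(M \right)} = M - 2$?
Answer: $\frac{33362}{81} \approx 411.88$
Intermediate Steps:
$R{\left(M \right)} = -2 + M$
$U = 81$
$J = 58$ ($J = 65 - 7 = 58$)
$R{\left(9 \right)} \left(\frac{68}{U} + J\right) = \left(-2 + 9\right) \left(\frac{68}{81} + 58\right) = 7 \left(68 \cdot \frac{1}{81} + 58\right) = 7 \left(\frac{68}{81} + 58\right) = 7 \cdot \frac{4766}{81} = \frac{33362}{81}$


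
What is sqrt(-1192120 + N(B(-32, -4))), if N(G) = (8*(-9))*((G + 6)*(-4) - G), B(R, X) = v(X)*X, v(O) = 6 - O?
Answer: 2*I*sqrt(301198) ≈ 1097.6*I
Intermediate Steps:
B(R, X) = X*(6 - X) (B(R, X) = (6 - X)*X = X*(6 - X))
N(G) = 1728 + 360*G (N(G) = -72*((6 + G)*(-4) - G) = -72*((-24 - 4*G) - G) = -72*(-24 - 5*G) = 1728 + 360*G)
sqrt(-1192120 + N(B(-32, -4))) = sqrt(-1192120 + (1728 + 360*(-4*(6 - 1*(-4))))) = sqrt(-1192120 + (1728 + 360*(-4*(6 + 4)))) = sqrt(-1192120 + (1728 + 360*(-4*10))) = sqrt(-1192120 + (1728 + 360*(-40))) = sqrt(-1192120 + (1728 - 14400)) = sqrt(-1192120 - 12672) = sqrt(-1204792) = 2*I*sqrt(301198)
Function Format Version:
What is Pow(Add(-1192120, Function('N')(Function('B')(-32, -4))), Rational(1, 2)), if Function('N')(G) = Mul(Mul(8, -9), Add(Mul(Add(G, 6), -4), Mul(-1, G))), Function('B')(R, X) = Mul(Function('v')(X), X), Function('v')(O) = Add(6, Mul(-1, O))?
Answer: Mul(2, I, Pow(301198, Rational(1, 2))) ≈ Mul(1097.6, I)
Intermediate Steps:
Function('B')(R, X) = Mul(X, Add(6, Mul(-1, X))) (Function('B')(R, X) = Mul(Add(6, Mul(-1, X)), X) = Mul(X, Add(6, Mul(-1, X))))
Function('N')(G) = Add(1728, Mul(360, G)) (Function('N')(G) = Mul(-72, Add(Mul(Add(6, G), -4), Mul(-1, G))) = Mul(-72, Add(Add(-24, Mul(-4, G)), Mul(-1, G))) = Mul(-72, Add(-24, Mul(-5, G))) = Add(1728, Mul(360, G)))
Pow(Add(-1192120, Function('N')(Function('B')(-32, -4))), Rational(1, 2)) = Pow(Add(-1192120, Add(1728, Mul(360, Mul(-4, Add(6, Mul(-1, -4)))))), Rational(1, 2)) = Pow(Add(-1192120, Add(1728, Mul(360, Mul(-4, Add(6, 4))))), Rational(1, 2)) = Pow(Add(-1192120, Add(1728, Mul(360, Mul(-4, 10)))), Rational(1, 2)) = Pow(Add(-1192120, Add(1728, Mul(360, -40))), Rational(1, 2)) = Pow(Add(-1192120, Add(1728, -14400)), Rational(1, 2)) = Pow(Add(-1192120, -12672), Rational(1, 2)) = Pow(-1204792, Rational(1, 2)) = Mul(2, I, Pow(301198, Rational(1, 2)))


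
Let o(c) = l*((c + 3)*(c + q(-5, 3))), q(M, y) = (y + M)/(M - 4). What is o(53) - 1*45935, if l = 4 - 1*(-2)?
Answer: -84157/3 ≈ -28052.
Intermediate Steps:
q(M, y) = (M + y)/(-4 + M)
l = 6 (l = 4 + 2 = 6)
o(c) = 6*(3 + c)*(2/9 + c) (o(c) = 6*((c + 3)*(c + (-5 + 3)/(-4 - 5))) = 6*((3 + c)*(c - 2/(-9))) = 6*((3 + c)*(c - ⅑*(-2))) = 6*((3 + c)*(c + 2/9)) = 6*((3 + c)*(2/9 + c)) = 6*(3 + c)*(2/9 + c))
o(53) - 1*45935 = (4 + 6*53² + (58/3)*53) - 1*45935 = (4 + 6*2809 + 3074/3) - 45935 = (4 + 16854 + 3074/3) - 45935 = 53648/3 - 45935 = -84157/3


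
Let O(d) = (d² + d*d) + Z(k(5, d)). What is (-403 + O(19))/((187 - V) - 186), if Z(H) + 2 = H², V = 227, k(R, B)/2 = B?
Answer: -1761/226 ≈ -7.7920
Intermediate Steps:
k(R, B) = 2*B
Z(H) = -2 + H²
O(d) = -2 + 6*d² (O(d) = (d² + d*d) + (-2 + (2*d)²) = (d² + d²) + (-2 + 4*d²) = 2*d² + (-2 + 4*d²) = -2 + 6*d²)
(-403 + O(19))/((187 - V) - 186) = (-403 + (-2 + 6*19²))/((187 - 1*227) - 186) = (-403 + (-2 + 6*361))/((187 - 227) - 186) = (-403 + (-2 + 2166))/(-40 - 186) = (-403 + 2164)/(-226) = 1761*(-1/226) = -1761/226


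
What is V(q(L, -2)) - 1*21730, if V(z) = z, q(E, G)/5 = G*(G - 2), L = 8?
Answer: -21690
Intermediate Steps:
q(E, G) = 5*G*(-2 + G) (q(E, G) = 5*(G*(G - 2)) = 5*(G*(-2 + G)) = 5*G*(-2 + G))
V(q(L, -2)) - 1*21730 = 5*(-2)*(-2 - 2) - 1*21730 = 5*(-2)*(-4) - 21730 = 40 - 21730 = -21690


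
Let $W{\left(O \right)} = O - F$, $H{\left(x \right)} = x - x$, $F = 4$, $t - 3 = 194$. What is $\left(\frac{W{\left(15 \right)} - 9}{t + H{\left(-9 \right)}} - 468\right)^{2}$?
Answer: $\frac{8499733636}{38809} \approx 2.1901 \cdot 10^{5}$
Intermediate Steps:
$t = 197$ ($t = 3 + 194 = 197$)
$H{\left(x \right)} = 0$
$W{\left(O \right)} = -4 + O$ ($W{\left(O \right)} = O - 4 = -4 + O$)
$\left(\frac{W{\left(15 \right)} - 9}{t + H{\left(-9 \right)}} - 468\right)^{2} = \left(\frac{\left(-4 + 15\right) - 9}{197 + 0} - 468\right)^{2} = \left(\frac{11 - 9}{197} - 468\right)^{2} = \left(2 \cdot \frac{1}{197} - 468\right)^{2} = \left(\frac{2}{197} - 468\right)^{2} = \left(- \frac{92194}{197}\right)^{2} = \frac{8499733636}{38809}$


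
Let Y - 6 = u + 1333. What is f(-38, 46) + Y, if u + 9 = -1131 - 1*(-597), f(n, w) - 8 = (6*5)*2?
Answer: 864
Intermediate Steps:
f(n, w) = 68 (f(n, w) = 8 + (6*5)*2 = 8 + 30*2 = 8 + 60 = 68)
u = -543 (u = -9 + (-1131 - 1*(-597)) = -9 + (-1131 + 597) = -9 - 534 = -543)
Y = 796 (Y = 6 + (-543 + 1333) = 6 + 790 = 796)
f(-38, 46) + Y = 68 + 796 = 864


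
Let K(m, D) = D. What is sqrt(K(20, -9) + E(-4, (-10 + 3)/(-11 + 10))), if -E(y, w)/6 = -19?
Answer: sqrt(105) ≈ 10.247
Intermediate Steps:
E(y, w) = 114 (E(y, w) = -6*(-19) = 114)
sqrt(K(20, -9) + E(-4, (-10 + 3)/(-11 + 10))) = sqrt(-9 + 114) = sqrt(105)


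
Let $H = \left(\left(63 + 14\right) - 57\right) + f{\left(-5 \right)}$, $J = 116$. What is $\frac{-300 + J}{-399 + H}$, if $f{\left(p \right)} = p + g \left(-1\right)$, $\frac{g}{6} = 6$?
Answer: $\frac{46}{105} \approx 0.4381$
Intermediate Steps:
$g = 36$ ($g = 6 \cdot 6 = 36$)
$f{\left(p \right)} = -36 + p$ ($f{\left(p \right)} = p + 36 \left(-1\right) = p - 36 = -36 + p$)
$H = -21$ ($H = \left(\left(63 + 14\right) - 57\right) - 41 = \left(77 - 57\right) - 41 = 20 - 41 = -21$)
$\frac{-300 + J}{-399 + H} = \frac{-300 + 116}{-399 - 21} = - \frac{184}{-420} = \left(-184\right) \left(- \frac{1}{420}\right) = \frac{46}{105}$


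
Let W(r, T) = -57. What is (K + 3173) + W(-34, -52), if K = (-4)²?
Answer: 3132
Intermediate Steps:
K = 16
(K + 3173) + W(-34, -52) = (16 + 3173) - 57 = 3189 - 57 = 3132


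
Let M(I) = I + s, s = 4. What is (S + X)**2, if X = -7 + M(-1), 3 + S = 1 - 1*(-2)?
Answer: 16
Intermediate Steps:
M(I) = 4 + I (M(I) = I + 4 = 4 + I)
S = 0 (S = -3 + (1 - 1*(-2)) = -3 + (1 + 2) = -3 + 3 = 0)
X = -4 (X = -7 + (4 - 1) = -7 + 3 = -4)
(S + X)**2 = (0 - 4)**2 = (-4)**2 = 16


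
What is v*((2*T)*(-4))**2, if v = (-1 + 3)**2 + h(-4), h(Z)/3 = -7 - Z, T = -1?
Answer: -320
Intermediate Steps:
h(Z) = -21 - 3*Z (h(Z) = 3*(-7 - Z) = -21 - 3*Z)
v = -5 (v = (-1 + 3)**2 + (-21 - 3*(-4)) = 2**2 + (-21 + 12) = 4 - 9 = -5)
v*((2*T)*(-4))**2 = -5*((2*(-1))*(-4))**2 = -5*(-2*(-4))**2 = -5*8**2 = -5*64 = -320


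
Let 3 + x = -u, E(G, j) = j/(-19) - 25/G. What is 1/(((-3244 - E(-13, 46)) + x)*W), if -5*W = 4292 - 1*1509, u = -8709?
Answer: -1235/3754926571 ≈ -3.2890e-7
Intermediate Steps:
W = -2783/5 (W = -(4292 - 1*1509)/5 = -(4292 - 1509)/5 = -⅕*2783 = -2783/5 ≈ -556.60)
E(G, j) = -25/G - j/19 (E(G, j) = j*(-1/19) - 25/G = -j/19 - 25/G = -25/G - j/19)
x = 8706 (x = -3 - 1*(-8709) = -3 + 8709 = 8706)
1/(((-3244 - E(-13, 46)) + x)*W) = 1/(((-3244 - (-25/(-13) - 1/19*46)) + 8706)*(-2783/5)) = -5/2783/((-3244 - (-25*(-1/13) - 46/19)) + 8706) = -5/2783/((-3244 - (25/13 - 46/19)) + 8706) = -5/2783/((-3244 - 1*(-123/247)) + 8706) = -5/2783/((-3244 + 123/247) + 8706) = -5/2783/(-801145/247 + 8706) = -5/2783/(1349237/247) = (247/1349237)*(-5/2783) = -1235/3754926571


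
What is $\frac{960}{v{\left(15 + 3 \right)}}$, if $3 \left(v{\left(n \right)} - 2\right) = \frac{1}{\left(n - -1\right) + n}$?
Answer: $\frac{106560}{223} \approx 477.85$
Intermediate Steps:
$v{\left(n \right)} = 2 + \frac{1}{3 \left(1 + 2 n\right)}$ ($v{\left(n \right)} = 2 + \frac{1}{3 \left(\left(n - -1\right) + n\right)} = 2 + \frac{1}{3 \left(\left(n + 1\right) + n\right)} = 2 + \frac{1}{3 \left(\left(1 + n\right) + n\right)} = 2 + \frac{1}{3 \left(1 + 2 n\right)}$)
$\frac{960}{v{\left(15 + 3 \right)}} = \frac{960}{\frac{1}{3} \frac{1}{1 + 2 \left(15 + 3\right)} \left(7 + 12 \left(15 + 3\right)\right)} = \frac{960}{\frac{1}{3} \frac{1}{1 + 2 \cdot 18} \left(7 + 12 \cdot 18\right)} = \frac{960}{\frac{1}{3} \frac{1}{1 + 36} \left(7 + 216\right)} = \frac{960}{\frac{1}{3} \cdot \frac{1}{37} \cdot 223} = \frac{960}{\frac{223}{111}} = 960 \cdot \frac{111}{223} = \frac{106560}{223}$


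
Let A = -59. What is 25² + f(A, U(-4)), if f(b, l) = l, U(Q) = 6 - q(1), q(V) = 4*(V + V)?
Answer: 623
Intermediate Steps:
q(V) = 8*V (q(V) = 4*(2*V) = 8*V)
U(Q) = -2 (U(Q) = 6 - 8 = -2)
25² + f(A, U(-4)) = 25² - 2 = 625 - 2 = 623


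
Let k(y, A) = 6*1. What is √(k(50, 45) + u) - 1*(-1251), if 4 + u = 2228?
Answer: 1251 + √2230 ≈ 1298.2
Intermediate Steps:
u = 2224 (u = -4 + 2228 = 2224)
k(y, A) = 6
√(k(50, 45) + u) - 1*(-1251) = √(6 + 2224) - 1*(-1251) = √2230 + 1251 = 1251 + √2230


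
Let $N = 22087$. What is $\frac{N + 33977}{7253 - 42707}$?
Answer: $- \frac{9344}{5909} \approx -1.5813$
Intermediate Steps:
$\frac{N + 33977}{7253 - 42707} = \frac{22087 + 33977}{7253 - 42707} = \frac{56064}{-35454} = 56064 \left(- \frac{1}{35454}\right) = - \frac{9344}{5909}$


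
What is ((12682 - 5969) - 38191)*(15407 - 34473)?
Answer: 600159548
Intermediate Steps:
((12682 - 5969) - 38191)*(15407 - 34473) = (6713 - 38191)*(-19066) = -31478*(-19066) = 600159548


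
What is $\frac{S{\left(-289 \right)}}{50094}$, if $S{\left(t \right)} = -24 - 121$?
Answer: $- \frac{145}{50094} \approx -0.0028946$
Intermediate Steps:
$S{\left(t \right)} = -145$
$\frac{S{\left(-289 \right)}}{50094} = - \frac{145}{50094}$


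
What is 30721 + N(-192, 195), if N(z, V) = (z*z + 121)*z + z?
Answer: -7070591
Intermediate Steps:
N(z, V) = z + z*(121 + z²) (N(z, V) = (z² + 121)*z + z = (121 + z²)*z + z = z*(121 + z²) + z = z + z*(121 + z²))
30721 + N(-192, 195) = 30721 - 192*(122 + (-192)²) = 30721 - 192*(122 + 36864) = 30721 - 192*36986 = 30721 - 7101312 = -7070591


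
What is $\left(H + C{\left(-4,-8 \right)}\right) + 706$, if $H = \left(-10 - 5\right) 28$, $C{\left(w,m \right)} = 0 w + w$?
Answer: $282$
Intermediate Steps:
$C{\left(w,m \right)} = w$ ($C{\left(w,m \right)} = 0 + w = w$)
$H = -420$ ($H = \left(-15\right) 28 = -420$)
$\left(H + C{\left(-4,-8 \right)}\right) + 706 = \left(-420 - 4\right) + 706 = -424 + 706 = 282$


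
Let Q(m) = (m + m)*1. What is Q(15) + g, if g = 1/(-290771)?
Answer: 8723129/290771 ≈ 30.000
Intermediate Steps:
Q(m) = 2*m (Q(m) = (2*m)*1 = 2*m)
g = -1/290771 ≈ -3.4391e-6
Q(15) + g = 2*15 - 1/290771 = 30 - 1/290771 = 8723129/290771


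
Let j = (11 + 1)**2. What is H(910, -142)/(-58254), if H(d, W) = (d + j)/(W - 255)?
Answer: 527/11563419 ≈ 4.5575e-5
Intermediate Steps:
j = 144 (j = 12**2 = 144)
H(d, W) = (144 + d)/(-255 + W) (H(d, W) = (d + 144)/(W - 255) = (144 + d)/(-255 + W))
H(910, -142)/(-58254) = ((144 + 910)/(-255 - 142))/(-58254) = (1054/(-397))*(-1/58254) = -1/397*1054*(-1/58254) = -1054/397*(-1/58254) = 527/11563419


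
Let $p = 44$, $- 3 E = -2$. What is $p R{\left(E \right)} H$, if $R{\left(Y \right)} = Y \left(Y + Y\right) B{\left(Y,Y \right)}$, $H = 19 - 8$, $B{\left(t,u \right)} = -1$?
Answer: $- \frac{3872}{9} \approx -430.22$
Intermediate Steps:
$E = \frac{2}{3}$ ($E = \left(- \frac{1}{3}\right) \left(-2\right) = \frac{2}{3} \approx 0.66667$)
$H = 11$
$R{\left(Y \right)} = - 2 Y^{2}$ ($R{\left(Y \right)} = Y \left(Y + Y\right) \left(-1\right) = Y 2 Y \left(-1\right) = 2 Y^{2} \left(-1\right) = - 2 Y^{2}$)
$p R{\left(E \right)} H = 44 \left(- 2 \left(\frac{2}{3}\right)^{2}\right) 11 = 44 \left(\left(-2\right) \frac{4}{9}\right) 11 = 44 \left(- \frac{8}{9}\right) 11 = \left(- \frac{352}{9}\right) 11 = - \frac{3872}{9}$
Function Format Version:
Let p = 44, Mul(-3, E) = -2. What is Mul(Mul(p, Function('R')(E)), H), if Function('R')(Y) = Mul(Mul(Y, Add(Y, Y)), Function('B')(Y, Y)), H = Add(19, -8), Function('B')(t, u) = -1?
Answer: Rational(-3872, 9) ≈ -430.22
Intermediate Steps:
E = Rational(2, 3) (E = Mul(Rational(-1, 3), -2) = Rational(2, 3) ≈ 0.66667)
H = 11
Function('R')(Y) = Mul(-2, Pow(Y, 2)) (Function('R')(Y) = Mul(Mul(Y, Add(Y, Y)), -1) = Mul(Mul(Y, Mul(2, Y)), -1) = Mul(Mul(2, Pow(Y, 2)), -1) = Mul(-2, Pow(Y, 2)))
Mul(Mul(p, Function('R')(E)), H) = Mul(Mul(44, Mul(-2, Pow(Rational(2, 3), 2))), 11) = Mul(Mul(44, Mul(-2, Rational(4, 9))), 11) = Mul(Mul(44, Rational(-8, 9)), 11) = Mul(Rational(-352, 9), 11) = Rational(-3872, 9)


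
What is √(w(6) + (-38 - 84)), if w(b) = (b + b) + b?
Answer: 2*I*√26 ≈ 10.198*I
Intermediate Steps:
w(b) = 3*b (w(b) = 2*b + b = 3*b)
√(w(6) + (-38 - 84)) = √(3*6 + (-38 - 84)) = √(18 - 122) = √(-104) = 2*I*√26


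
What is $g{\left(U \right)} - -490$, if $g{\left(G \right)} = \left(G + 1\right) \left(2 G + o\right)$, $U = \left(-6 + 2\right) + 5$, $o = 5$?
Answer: $504$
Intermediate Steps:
$U = 1$ ($U = -4 + 5 = 1$)
$g{\left(G \right)} = \left(1 + G\right) \left(5 + 2 G\right)$ ($g{\left(G \right)} = \left(G + 1\right) \left(2 G + 5\right) = \left(1 + G\right) \left(5 + 2 G\right)$)
$g{\left(U \right)} - -490 = \left(5 + 2 \cdot 1^{2} + 7 \cdot 1\right) - -490 = \left(5 + 2 \cdot 1 + 7\right) + 490 = \left(5 + 2 + 7\right) + 490 = 14 + 490 = 504$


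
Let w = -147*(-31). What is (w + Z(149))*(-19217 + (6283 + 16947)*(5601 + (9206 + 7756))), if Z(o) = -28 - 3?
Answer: 2372163829598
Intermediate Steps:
w = 4557
Z(o) = -31
(w + Z(149))*(-19217 + (6283 + 16947)*(5601 + (9206 + 7756))) = (4557 - 31)*(-19217 + (6283 + 16947)*(5601 + (9206 + 7756))) = 4526*(-19217 + 23230*(5601 + 16962)) = 4526*(-19217 + 23230*22563) = 4526*(-19217 + 524138490) = 4526*524119273 = 2372163829598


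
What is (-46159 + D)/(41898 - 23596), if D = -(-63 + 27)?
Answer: -46123/18302 ≈ -2.5201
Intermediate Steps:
D = 36 (D = -1*(-36) = 36)
(-46159 + D)/(41898 - 23596) = (-46159 + 36)/(41898 - 23596) = -46123/18302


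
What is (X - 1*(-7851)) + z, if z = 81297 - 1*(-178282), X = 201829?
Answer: 469259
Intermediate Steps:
z = 259579 (z = 81297 + 178282 = 259579)
(X - 1*(-7851)) + z = (201829 - 1*(-7851)) + 259579 = (201829 + 7851) + 259579 = 209680 + 259579 = 469259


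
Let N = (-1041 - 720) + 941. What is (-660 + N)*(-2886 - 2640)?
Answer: 8178480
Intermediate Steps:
N = -820 (N = -1761 + 941 = -820)
(-660 + N)*(-2886 - 2640) = (-660 - 820)*(-2886 - 2640) = -1480*(-5526) = 8178480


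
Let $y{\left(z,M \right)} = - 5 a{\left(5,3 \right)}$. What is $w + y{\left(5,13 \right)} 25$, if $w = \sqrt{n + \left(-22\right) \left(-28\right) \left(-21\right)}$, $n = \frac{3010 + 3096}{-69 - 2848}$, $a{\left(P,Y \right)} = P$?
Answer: $-625 + \frac{i \sqrt{110088799306}}{2917} \approx -625.0 + 113.75 i$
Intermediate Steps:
$n = - \frac{6106}{2917}$ ($n = \frac{6106}{-2917} = 6106 \left(- \frac{1}{2917}\right) = - \frac{6106}{2917} \approx -2.0932$)
$y{\left(z,M \right)} = -25$ ($y{\left(z,M \right)} = \left(-5\right) 5 = -25$)
$w = \frac{i \sqrt{110088799306}}{2917}$ ($w = \sqrt{- \frac{6106}{2917} + \left(-22\right) \left(-28\right) \left(-21\right)} = \sqrt{- \frac{6106}{2917} + 616 \left(-21\right)} = \sqrt{- \frac{6106}{2917} - 12936} = \sqrt{- \frac{37740418}{2917}} = \frac{i \sqrt{110088799306}}{2917} \approx 113.75 i$)
$w + y{\left(5,13 \right)} 25 = \frac{i \sqrt{110088799306}}{2917} - 625 = -625 + \frac{i \sqrt{110088799306}}{2917}$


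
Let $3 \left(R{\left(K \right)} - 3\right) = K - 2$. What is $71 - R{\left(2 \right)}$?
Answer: $68$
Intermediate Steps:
$R{\left(K \right)} = \frac{7}{3} + \frac{K}{3}$ ($R{\left(K \right)} = 3 + \frac{K - 2}{3} = 3 + \frac{-2 + K}{3} = 3 + \left(- \frac{2}{3} + \frac{K}{3}\right) = \frac{7}{3} + \frac{K}{3}$)
$71 - R{\left(2 \right)} = 71 - \left(\frac{7}{3} + \frac{1}{3} \cdot 2\right) = 71 - \left(\frac{7}{3} + \frac{2}{3}\right) = 71 - 3 = 68$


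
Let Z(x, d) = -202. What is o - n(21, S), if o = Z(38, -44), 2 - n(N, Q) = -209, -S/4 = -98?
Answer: -413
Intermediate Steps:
S = 392 (S = -4*(-98) = 392)
n(N, Q) = 211 (n(N, Q) = 2 - 1*(-209) = 2 + 209 = 211)
o = -202
o - n(21, S) = -202 - 1*211 = -202 - 211 = -413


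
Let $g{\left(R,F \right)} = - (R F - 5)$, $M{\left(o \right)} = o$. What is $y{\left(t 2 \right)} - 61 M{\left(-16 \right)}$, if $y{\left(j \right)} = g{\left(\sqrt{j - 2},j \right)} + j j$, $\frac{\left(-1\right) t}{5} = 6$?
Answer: $4581 + 60 i \sqrt{62} \approx 4581.0 + 472.44 i$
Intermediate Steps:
$t = -30$ ($t = \left(-5\right) 6 = -30$)
$g{\left(R,F \right)} = 5 - F R$ ($g{\left(R,F \right)} = - (F R - 5) = - (-5 + F R) = 5 - F R$)
$y{\left(j \right)} = 5 + j^{2} - j \sqrt{-2 + j}$ ($y{\left(j \right)} = \left(5 - j \sqrt{j - 2}\right) + j j = \left(5 - j \sqrt{-2 + j}\right) + j^{2} = 5 + j^{2} - j \sqrt{-2 + j}$)
$y{\left(t 2 \right)} - 61 M{\left(-16 \right)} = \left(5 + \left(\left(-30\right) 2\right)^{2} - \left(-30\right) 2 \sqrt{-2 - 60}\right) - -976 = \left(5 + \left(-60\right)^{2} - - 60 \sqrt{-2 - 60}\right) + 976 = \left(5 + 3600 - - 60 \sqrt{-62}\right) + 976 = \left(5 + 3600 - - 60 i \sqrt{62}\right) + 976 = \left(5 + 3600 + 60 i \sqrt{62}\right) + 976 = \left(3605 + 60 i \sqrt{62}\right) + 976 = 4581 + 60 i \sqrt{62}$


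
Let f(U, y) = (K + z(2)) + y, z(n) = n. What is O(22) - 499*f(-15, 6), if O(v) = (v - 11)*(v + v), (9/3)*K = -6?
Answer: -2510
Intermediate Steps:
K = -2 (K = (⅓)*(-6) = -2)
O(v) = 2*v*(-11 + v) (O(v) = (-11 + v)*(2*v) = 2*v*(-11 + v))
f(U, y) = y (f(U, y) = (-2 + 2) + y = 0 + y = y)
O(22) - 499*f(-15, 6) = 2*22*(-11 + 22) - 499*6 = 2*22*11 - 2994 = 484 - 2994 = -2510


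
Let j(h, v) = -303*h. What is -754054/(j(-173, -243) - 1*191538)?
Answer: 754054/139119 ≈ 5.4202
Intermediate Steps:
-754054/(j(-173, -243) - 1*191538) = -754054/(-303*(-173) - 1*191538) = -754054/(52419 - 191538) = -754054/(-139119) = -754054*(-1/139119) = 754054/139119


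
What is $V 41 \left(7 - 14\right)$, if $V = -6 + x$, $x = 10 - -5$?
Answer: $-2583$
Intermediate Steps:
$x = 15$ ($x = 10 + 5 = 15$)
$V = 9$ ($V = -6 + 15 = 9$)
$V 41 \left(7 - 14\right) = 9 \cdot 41 \left(7 - 14\right) = 369 \left(7 - 14\right) = 369 \left(-7\right) = -2583$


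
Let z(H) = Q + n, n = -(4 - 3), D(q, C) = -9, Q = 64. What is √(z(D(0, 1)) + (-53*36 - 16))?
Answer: I*√1861 ≈ 43.139*I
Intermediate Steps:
n = -1 (n = -1*1 = -1)
z(H) = 63 (z(H) = 64 - 1 = 63)
√(z(D(0, 1)) + (-53*36 - 16)) = √(63 + (-53*36 - 16)) = √(63 + (-1908 - 16)) = √(63 - 1924) = √(-1861) = I*√1861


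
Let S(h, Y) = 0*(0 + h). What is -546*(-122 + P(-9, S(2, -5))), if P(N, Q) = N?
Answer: 71526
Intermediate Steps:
S(h, Y) = 0 (S(h, Y) = 0*h = 0)
-546*(-122 + P(-9, S(2, -5))) = -546*(-122 - 9) = -546*(-131) = 71526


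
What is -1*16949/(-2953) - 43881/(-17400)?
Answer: 141497731/17127400 ≈ 8.2615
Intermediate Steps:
-1*16949/(-2953) - 43881/(-17400) = -16949*(-1/2953) - 43881*(-1/17400) = 16949/2953 + 14627/5800 = 141497731/17127400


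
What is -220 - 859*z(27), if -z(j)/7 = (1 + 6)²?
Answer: 294417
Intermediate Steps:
z(j) = -343 (z(j) = -7*(1 + 6)² = -7*7² = -7*49 = -343)
-220 - 859*z(27) = -220 - 859*(-343) = -220 + 294637 = 294417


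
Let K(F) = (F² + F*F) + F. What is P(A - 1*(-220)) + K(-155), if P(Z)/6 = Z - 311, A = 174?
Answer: 48393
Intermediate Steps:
P(Z) = -1866 + 6*Z (P(Z) = 6*(Z - 311) = 6*(-311 + Z) = -1866 + 6*Z)
K(F) = F + 2*F² (K(F) = (F² + F²) + F = 2*F² + F = F + 2*F²)
P(A - 1*(-220)) + K(-155) = (-1866 + 6*(174 - 1*(-220))) - 155*(1 + 2*(-155)) = (-1866 + 6*(174 + 220)) - 155*(1 - 310) = (-1866 + 6*394) - 155*(-309) = (-1866 + 2364) + 47895 = 498 + 47895 = 48393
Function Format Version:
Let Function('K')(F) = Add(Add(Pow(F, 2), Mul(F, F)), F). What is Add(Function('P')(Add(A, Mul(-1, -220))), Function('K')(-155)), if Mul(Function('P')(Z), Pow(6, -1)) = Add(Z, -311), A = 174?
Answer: 48393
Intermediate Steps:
Function('P')(Z) = Add(-1866, Mul(6, Z)) (Function('P')(Z) = Mul(6, Add(Z, -311)) = Mul(6, Add(-311, Z)) = Add(-1866, Mul(6, Z)))
Function('K')(F) = Add(F, Mul(2, Pow(F, 2))) (Function('K')(F) = Add(Add(Pow(F, 2), Pow(F, 2)), F) = Add(Mul(2, Pow(F, 2)), F) = Add(F, Mul(2, Pow(F, 2))))
Add(Function('P')(Add(A, Mul(-1, -220))), Function('K')(-155)) = Add(Add(-1866, Mul(6, Add(174, Mul(-1, -220)))), Mul(-155, Add(1, Mul(2, -155)))) = Add(Add(-1866, Mul(6, Add(174, 220))), Mul(-155, Add(1, -310))) = Add(Add(-1866, Mul(6, 394)), Mul(-155, -309)) = Add(Add(-1866, 2364), 47895) = Add(498, 47895) = 48393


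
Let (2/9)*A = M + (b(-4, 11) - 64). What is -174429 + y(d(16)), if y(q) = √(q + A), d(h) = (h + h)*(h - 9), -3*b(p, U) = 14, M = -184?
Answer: -174429 + I*√913 ≈ -1.7443e+5 + 30.216*I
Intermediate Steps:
b(p, U) = -14/3 (b(p, U) = -⅓*14 = -14/3)
d(h) = 2*h*(-9 + h) (d(h) = (2*h)*(-9 + h) = 2*h*(-9 + h))
A = -1137 (A = 9*(-184 + (-14/3 - 64))/2 = 9*(-184 - 206/3)/2 = (9/2)*(-758/3) = -1137)
y(q) = √(-1137 + q) (y(q) = √(q - 1137) = √(-1137 + q))
-174429 + y(d(16)) = -174429 + √(-1137 + 2*16*(-9 + 16)) = -174429 + √(-1137 + 2*16*7) = -174429 + √(-1137 + 224) = -174429 + √(-913) = -174429 + I*√913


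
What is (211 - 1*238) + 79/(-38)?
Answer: -1105/38 ≈ -29.079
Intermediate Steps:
(211 - 1*238) + 79/(-38) = (211 - 238) + 79*(-1/38) = -27 - 79/38 = -1105/38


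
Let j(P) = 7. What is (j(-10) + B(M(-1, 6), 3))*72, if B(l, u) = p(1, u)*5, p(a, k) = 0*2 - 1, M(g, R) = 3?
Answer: 144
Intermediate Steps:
p(a, k) = -1 (p(a, k) = 0 - 1 = -1)
B(l, u) = -5 (B(l, u) = -1*5 = -5)
(j(-10) + B(M(-1, 6), 3))*72 = (7 - 5)*72 = 2*72 = 144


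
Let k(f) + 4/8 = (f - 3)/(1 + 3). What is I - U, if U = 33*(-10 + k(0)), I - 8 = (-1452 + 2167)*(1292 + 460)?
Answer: 5012237/4 ≈ 1.2531e+6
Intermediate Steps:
k(f) = -5/4 + f/4 (k(f) = -½ + (f - 3)/(1 + 3) = -½ + (-3 + f)/4 = -½ + (-3 + f)*(¼) = -½ + (-¾ + f/4) = -5/4 + f/4)
I = 1252688 (I = 8 + (-1452 + 2167)*(1292 + 460) = 8 + 715*1752 = 8 + 1252680 = 1252688)
U = -1485/4 (U = 33*(-10 + (-5/4 + (¼)*0)) = 33*(-10 + (-5/4 + 0)) = 33*(-10 - 5/4) = 33*(-45/4) = -1485/4 ≈ -371.25)
I - U = 1252688 - 1*(-1485/4) = 1252688 + 1485/4 = 5012237/4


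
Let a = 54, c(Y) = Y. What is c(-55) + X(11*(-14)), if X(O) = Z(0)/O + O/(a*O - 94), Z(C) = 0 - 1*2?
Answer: -17798041/323785 ≈ -54.969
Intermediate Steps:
Z(C) = -2 (Z(C) = 0 - 2 = -2)
X(O) = -2/O + O/(-94 + 54*O) (X(O) = -2/O + O/(54*O - 94) = -2/O + O/(-94 + 54*O))
c(-55) + X(11*(-14)) = -55 + (188 + (11*(-14))² - 1188*(-14))/(2*((11*(-14)))*(-47 + 27*(11*(-14)))) = -55 + (½)*(188 + (-154)² - 108*(-154))/(-154*(-47 + 27*(-154))) = -55 + (½)*(-1/154)*(188 + 23716 + 16632)/(-47 - 4158) = -55 + (½)*(-1/154)*40536/(-4205) = -55 + (½)*(-1/154)*(-1/4205)*40536 = -55 + 10134/323785 = -17798041/323785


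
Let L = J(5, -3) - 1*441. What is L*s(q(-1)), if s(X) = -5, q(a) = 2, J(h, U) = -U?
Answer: 2190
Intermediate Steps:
L = -438 (L = -1*(-3) - 1*441 = 3 - 441 = -438)
L*s(q(-1)) = -438*(-5) = 2190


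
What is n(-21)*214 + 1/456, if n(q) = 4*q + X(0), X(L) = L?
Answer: -8197055/456 ≈ -17976.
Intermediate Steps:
n(q) = 4*q (n(q) = 4*q + 0 = 4*q)
n(-21)*214 + 1/456 = (4*(-21))*214 + 1/456 = -84*214 + 1/456 = -17976 + 1/456 = -8197055/456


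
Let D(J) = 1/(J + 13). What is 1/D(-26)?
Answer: -13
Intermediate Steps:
D(J) = 1/(13 + J)
1/D(-26) = 1/(1/(13 - 26)) = 1/(1/(-13)) = 1/(-1/13) = -13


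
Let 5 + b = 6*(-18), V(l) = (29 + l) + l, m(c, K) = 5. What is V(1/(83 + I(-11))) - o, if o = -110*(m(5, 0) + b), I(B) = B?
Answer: -426635/36 ≈ -11851.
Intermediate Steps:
V(l) = 29 + 2*l
b = -113 (b = -5 + 6*(-18) = -5 - 108 = -113)
o = 11880 (o = -110*(5 - 113) = -110*(-108) = 11880)
V(1/(83 + I(-11))) - o = (29 + 2/(83 - 11)) - 1*11880 = (29 + 2/72) - 11880 = (29 + 2*(1/72)) - 11880 = (29 + 1/36) - 11880 = 1045/36 - 11880 = -426635/36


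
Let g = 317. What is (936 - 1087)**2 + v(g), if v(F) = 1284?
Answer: 24085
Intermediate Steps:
(936 - 1087)**2 + v(g) = (936 - 1087)**2 + 1284 = (-151)**2 + 1284 = 22801 + 1284 = 24085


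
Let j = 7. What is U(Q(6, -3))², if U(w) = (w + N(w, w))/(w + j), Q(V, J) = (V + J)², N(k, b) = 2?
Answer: 121/256 ≈ 0.47266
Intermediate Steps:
Q(V, J) = (J + V)²
U(w) = (2 + w)/(7 + w) (U(w) = (w + 2)/(w + 7) = (2 + w)/(7 + w))
U(Q(6, -3))² = ((2 + (-3 + 6)²)/(7 + (-3 + 6)²))² = ((2 + 3²)/(7 + 3²))² = ((2 + 9)/(7 + 9))² = (11/16)² = 121/256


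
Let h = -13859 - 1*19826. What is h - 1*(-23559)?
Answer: -10126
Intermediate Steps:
h = -33685 (h = -13859 - 19826 = -33685)
h - 1*(-23559) = -33685 - 1*(-23559) = -33685 + 23559 = -10126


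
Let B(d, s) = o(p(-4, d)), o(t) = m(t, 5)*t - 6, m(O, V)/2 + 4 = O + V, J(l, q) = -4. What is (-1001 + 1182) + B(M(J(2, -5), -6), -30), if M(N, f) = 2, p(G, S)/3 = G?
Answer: 439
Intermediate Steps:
p(G, S) = 3*G
m(O, V) = -8 + 2*O + 2*V (m(O, V) = -8 + 2*(O + V) = -8 + (2*O + 2*V) = -8 + 2*O + 2*V)
o(t) = -6 + t*(2 + 2*t) (o(t) = (-8 + 2*t + 2*5)*t - 6 = (-8 + 2*t + 10)*t - 6 = (2 + 2*t)*t - 6 = t*(2 + 2*t) - 6 = -6 + t*(2 + 2*t))
B(d, s) = 258 (B(d, s) = -6 + 2*(3*(-4))*(1 + 3*(-4)) = -6 + 2*(-12)*(1 - 12) = -6 + 2*(-12)*(-11) = -6 + 264 = 258)
(-1001 + 1182) + B(M(J(2, -5), -6), -30) = (-1001 + 1182) + 258 = 181 + 258 = 439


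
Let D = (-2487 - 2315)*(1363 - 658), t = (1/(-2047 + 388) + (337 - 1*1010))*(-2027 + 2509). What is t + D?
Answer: -6154552046/1659 ≈ -3.7098e+6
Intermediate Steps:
t = -538156856/1659 (t = (1/(-1659) + (337 - 1010))*482 = (-1/1659 - 673)*482 = -1116508/1659*482 = -538156856/1659 ≈ -3.2439e+5)
D = -3385410 (D = -4802*705 = -3385410)
t + D = -538156856/1659 - 3385410 = -6154552046/1659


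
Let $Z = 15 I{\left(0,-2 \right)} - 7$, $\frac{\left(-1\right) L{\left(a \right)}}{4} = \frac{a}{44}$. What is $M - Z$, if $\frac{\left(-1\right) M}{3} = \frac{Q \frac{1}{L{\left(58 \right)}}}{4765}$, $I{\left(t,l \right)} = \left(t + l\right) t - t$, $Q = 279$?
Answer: $\frac{1943797}{276370} \approx 7.0333$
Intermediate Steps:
$I{\left(t,l \right)} = - t + t \left(l + t\right)$ ($I{\left(t,l \right)} = \left(l + t\right) t - t = t \left(l + t\right) - t = - t + t \left(l + t\right)$)
$L{\left(a \right)} = - \frac{a}{11}$ ($L{\left(a \right)} = - 4 \frac{a}{44} = - \frac{a}{11}$)
$Z = -7$ ($Z = 15 \cdot 0 \left(-1 - 2 + 0\right) - 7 = 15 \cdot 0 \left(-3\right) - 7 = 15 \cdot 0 - 7 = 0 - 7 = -7$)
$M = \frac{9207}{276370}$ ($M = - 3 \frac{279 \frac{1}{\left(- \frac{1}{11}\right) 58}}{4765} = - 3 \frac{279}{- \frac{58}{11}} \cdot \frac{1}{4765} = - 3 \cdot 279 \left(- \frac{11}{58}\right) \frac{1}{4765} = - 3 \left(\left(- \frac{3069}{58}\right) \frac{1}{4765}\right) = \left(-3\right) \left(- \frac{3069}{276370}\right) = \frac{9207}{276370} \approx 0.033314$)
$M - Z = \frac{9207}{276370} - -7 = \frac{9207}{276370} + 7 = \frac{1943797}{276370}$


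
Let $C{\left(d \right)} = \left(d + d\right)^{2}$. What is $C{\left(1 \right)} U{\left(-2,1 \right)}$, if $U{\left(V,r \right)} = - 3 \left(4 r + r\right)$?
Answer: $-60$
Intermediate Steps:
$U{\left(V,r \right)} = - 15 r$ ($U{\left(V,r \right)} = - 3 \cdot 5 r = - 15 r$)
$C{\left(d \right)} = 4 d^{2}$ ($C{\left(d \right)} = \left(2 d\right)^{2} = 4 d^{2}$)
$C{\left(1 \right)} U{\left(-2,1 \right)} = 4 \cdot 1^{2} \left(\left(-15\right) 1\right) = 4 \cdot 1 \left(-15\right) = 4 \left(-15\right) = -60$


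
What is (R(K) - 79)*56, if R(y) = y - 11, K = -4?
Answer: -5264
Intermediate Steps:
R(y) = -11 + y
(R(K) - 79)*56 = ((-11 - 4) - 79)*56 = (-15 - 79)*56 = -94*56 = -5264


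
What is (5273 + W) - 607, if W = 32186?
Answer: 36852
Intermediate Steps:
(5273 + W) - 607 = (5273 + 32186) - 607 = 37459 - 607 = 36852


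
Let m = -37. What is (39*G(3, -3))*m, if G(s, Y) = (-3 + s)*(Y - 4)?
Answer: 0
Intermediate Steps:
G(s, Y) = (-4 + Y)*(-3 + s) (G(s, Y) = (-3 + s)*(-4 + Y) = (-4 + Y)*(-3 + s))
(39*G(3, -3))*m = (39*(12 - 4*3 - 3*(-3) - 3*3))*(-37) = (39*(12 - 12 + 9 - 9))*(-37) = (39*0)*(-37) = 0*(-37) = 0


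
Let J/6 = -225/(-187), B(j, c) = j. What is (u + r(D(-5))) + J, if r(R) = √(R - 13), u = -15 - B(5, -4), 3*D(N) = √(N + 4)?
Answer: -2390/187 + √(-117 + 3*I)/3 ≈ -12.735 + 3.6058*I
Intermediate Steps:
D(N) = √(4 + N)/3 (D(N) = √(N + 4)/3 = √(4 + N)/3)
J = 1350/187 (J = 6*(-225/(-187)) = 6*(-225*(-1/187)) = 6*(225/187) = 1350/187 ≈ 7.2193)
u = -20 (u = -15 - 1*5 = -15 - 5 = -20)
r(R) = √(-13 + R)
(u + r(D(-5))) + J = (-20 + √(-13 + √(4 - 5)/3)) + 1350/187 = (-20 + √(-13 + √(-1)/3)) + 1350/187 = (-20 + √(-13 + I/3)) + 1350/187 = -2390/187 + √(-13 + I/3)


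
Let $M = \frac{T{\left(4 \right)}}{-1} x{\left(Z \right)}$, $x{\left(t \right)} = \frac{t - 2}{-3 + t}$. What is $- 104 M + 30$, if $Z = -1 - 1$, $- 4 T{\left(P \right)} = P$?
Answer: $- \frac{266}{5} \approx -53.2$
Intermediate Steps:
$T{\left(P \right)} = - \frac{P}{4}$
$Z = -2$ ($Z = -1 - 1 = -2$)
$x{\left(t \right)} = \frac{-2 + t}{-3 + t}$
$M = \frac{4}{5}$ ($M = \frac{\left(- \frac{1}{4}\right) 4}{-1} \frac{-2 - 2}{-3 - 2} = \left(-1\right) \left(-1\right) \frac{1}{-5} \left(-4\right) = 1 \left(\left(- \frac{1}{5}\right) \left(-4\right)\right) = 1 \cdot \frac{4}{5} = \frac{4}{5} \approx 0.8$)
$- 104 M + 30 = \left(-104\right) \frac{4}{5} + 30 = - \frac{416}{5} + 30 = - \frac{266}{5}$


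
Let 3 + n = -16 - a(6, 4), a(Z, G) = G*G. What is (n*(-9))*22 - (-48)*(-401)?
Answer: -12318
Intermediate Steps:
a(Z, G) = G²
n = -35 (n = -3 + (-16 - 1*4²) = -3 + (-16 - 1*16) = -3 + (-16 - 16) = -3 - 32 = -35)
(n*(-9))*22 - (-48)*(-401) = -35*(-9)*22 - (-48)*(-401) = 315*22 - 1*19248 = 6930 - 19248 = -12318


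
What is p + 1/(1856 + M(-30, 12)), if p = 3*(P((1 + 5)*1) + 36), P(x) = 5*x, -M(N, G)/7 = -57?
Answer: 446491/2255 ≈ 198.00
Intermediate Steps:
M(N, G) = 399 (M(N, G) = -7*(-57) = 399)
p = 198 (p = 3*(5*((1 + 5)*1) + 36) = 3*(5*(6*1) + 36) = 3*(5*6 + 36) = 3*(30 + 36) = 3*66 = 198)
p + 1/(1856 + M(-30, 12)) = 198 + 1/(1856 + 399) = 198 + 1/2255 = 446491/2255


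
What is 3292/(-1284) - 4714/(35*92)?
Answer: -2081627/516810 ≈ -4.0278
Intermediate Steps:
3292/(-1284) - 4714/(35*92) = 3292*(-1/1284) - 4714/3220 = -823/321 - 4714*1/3220 = -823/321 - 2357/1610 = -2081627/516810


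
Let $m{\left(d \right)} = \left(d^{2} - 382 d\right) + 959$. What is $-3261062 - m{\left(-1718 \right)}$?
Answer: $-6869821$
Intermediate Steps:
$m{\left(d \right)} = 959 + d^{2} - 382 d$
$-3261062 - m{\left(-1718 \right)} = -3261062 - \left(959 + \left(-1718\right)^{2} - -656276\right) = -3261062 - \left(959 + 2951524 + 656276\right) = -3261062 - 3608759 = -6869821$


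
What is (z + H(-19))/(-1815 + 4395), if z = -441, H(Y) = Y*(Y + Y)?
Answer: 281/2580 ≈ 0.10891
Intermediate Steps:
H(Y) = 2*Y² (H(Y) = Y*(2*Y) = 2*Y²)
(z + H(-19))/(-1815 + 4395) = (-441 + 2*(-19)²)/(-1815 + 4395) = (-441 + 2*361)/2580 = (-441 + 722)*(1/2580) = 281*(1/2580) = 281/2580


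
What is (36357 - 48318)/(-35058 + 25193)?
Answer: 11961/9865 ≈ 1.2125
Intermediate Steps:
(36357 - 48318)/(-35058 + 25193) = -11961/(-9865) = -11961*(-1/9865) = 11961/9865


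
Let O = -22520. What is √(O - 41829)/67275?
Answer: I*√64349/67275 ≈ 0.0037707*I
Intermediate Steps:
√(O - 41829)/67275 = √(-22520 - 41829)/67275 = √(-64349)*(1/67275) = (I*√64349)*(1/67275) = I*√64349/67275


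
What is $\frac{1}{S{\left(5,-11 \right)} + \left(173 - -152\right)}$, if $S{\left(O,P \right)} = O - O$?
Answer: $\frac{1}{325} \approx 0.0030769$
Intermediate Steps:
$S{\left(O,P \right)} = 0$
$\frac{1}{S{\left(5,-11 \right)} + \left(173 - -152\right)} = \frac{1}{0 + \left(173 - -152\right)} = \frac{1}{0 + \left(173 + 152\right)} = \frac{1}{0 + 325} = \frac{1}{325}$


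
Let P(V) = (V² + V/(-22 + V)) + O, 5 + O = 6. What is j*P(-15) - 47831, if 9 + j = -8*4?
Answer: -2113204/37 ≈ -57114.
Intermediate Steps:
j = -41 (j = -9 - 8*4 = -9 - 32 = -41)
O = 1 (O = -5 + 6 = 1)
P(V) = 1 + V² + V/(-22 + V) (P(V) = (V² + V/(-22 + V)) + 1 = 1 + V² + V/(-22 + V))
j*P(-15) - 47831 = -41*(-22 + (-15)³ - 22*(-15)² + 2*(-15))/(-22 - 15) - 47831 = -41*(-22 - 3375 - 22*225 - 30)/(-37) - 47831 = -(-41)*(-22 - 3375 - 4950 - 30)/37 - 47831 = -(-41)*(-8377)/37 - 47831 = -41*8377/37 - 47831 = -343457/37 - 47831 = -2113204/37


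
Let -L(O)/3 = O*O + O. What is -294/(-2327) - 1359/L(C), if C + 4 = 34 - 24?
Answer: 355493/32578 ≈ 10.912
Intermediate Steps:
C = 6 (C = -4 + (34 - 24) = -4 + 10 = 6)
L(O) = -3*O - 3*O² (L(O) = -3*(O*O + O) = -3*(O² + O) = -3*(O + O²) = -3*O - 3*O²)
-294/(-2327) - 1359/L(C) = -294/(-2327) - 1359*(-1/(18*(1 + 6))) = -294*(-1/2327) - 1359/((-3*6*7)) = 294/2327 - 1359/(-126) = 294/2327 - 1359*(-1/126) = 294/2327 + 151/14 = 355493/32578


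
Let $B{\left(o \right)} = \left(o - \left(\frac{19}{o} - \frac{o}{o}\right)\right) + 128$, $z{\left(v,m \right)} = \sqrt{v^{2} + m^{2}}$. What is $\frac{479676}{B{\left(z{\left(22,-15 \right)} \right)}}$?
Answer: $\frac{4874627404}{1258041} - \frac{36775160 \sqrt{709}}{1258041} \approx 3096.4$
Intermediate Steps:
$z{\left(v,m \right)} = \sqrt{m^{2} + v^{2}}$
$B{\left(o \right)} = 129 + o - \frac{19}{o}$ ($B{\left(o \right)} = \left(o + \left(- \frac{19}{o} + 1\right)\right) + 128 = \left(o + \left(1 - \frac{19}{o}\right)\right) + 128 = \left(1 + o - \frac{19}{o}\right) + 128 = 129 + o - \frac{19}{o}$)
$\frac{479676}{B{\left(z{\left(22,-15 \right)} \right)}} = \frac{479676}{129 + \sqrt{\left(-15\right)^{2} + 22^{2}} - \frac{19}{\sqrt{\left(-15\right)^{2} + 22^{2}}}} = \frac{479676}{129 + \sqrt{225 + 484} - \frac{19}{\sqrt{225 + 484}}} = \frac{479676}{129 + \sqrt{709} - \frac{19}{\sqrt{709}}} = \frac{479676}{129 + \sqrt{709} - 19 \frac{\sqrt{709}}{709}} = \frac{479676}{129 + \sqrt{709} - \frac{19 \sqrt{709}}{709}} = \frac{479676}{129 + \frac{690 \sqrt{709}}{709}}$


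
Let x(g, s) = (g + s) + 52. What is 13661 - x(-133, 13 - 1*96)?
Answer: 13825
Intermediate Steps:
x(g, s) = 52 + g + s
13661 - x(-133, 13 - 1*96) = 13661 - (52 - 133 + (13 - 1*96)) = 13661 - (52 - 133 + (13 - 96)) = 13661 - (52 - 133 - 83) = 13661 - 1*(-164) = 13661 + 164 = 13825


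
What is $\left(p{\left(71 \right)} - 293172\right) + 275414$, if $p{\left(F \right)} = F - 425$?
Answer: $-18112$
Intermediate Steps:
$p{\left(F \right)} = -425 + F$
$\left(p{\left(71 \right)} - 293172\right) + 275414 = \left(\left(-425 + 71\right) - 293172\right) + 275414 = \left(-354 - 293172\right) + 275414 = -293526 + 275414 = -18112$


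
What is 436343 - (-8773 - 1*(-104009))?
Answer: 341107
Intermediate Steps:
436343 - (-8773 - 1*(-104009)) = 436343 - (-8773 + 104009) = 436343 - 1*95236 = 436343 - 95236 = 341107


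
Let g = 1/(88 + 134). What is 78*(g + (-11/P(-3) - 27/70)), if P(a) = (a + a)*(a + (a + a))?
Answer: -531739/11655 ≈ -45.623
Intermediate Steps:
P(a) = 6*a² (P(a) = (2*a)*(a + 2*a) = (2*a)*(3*a) = 6*a²)
g = 1/222 ≈ 0.0045045
78*(g + (-11/P(-3) - 27/70)) = 78*(1/222 + (-11/(6*(-3)²) - 27/70)) = 78*(1/222 + (-11/(6*9) - 27*1/70)) = 78*(1/222 + (-11/54 - 27/70)) = 78*(1/222 - 557/945) = 78*(-40903/69930) = -531739/11655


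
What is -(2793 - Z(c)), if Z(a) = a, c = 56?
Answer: -2737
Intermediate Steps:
-(2793 - Z(c)) = -(2793 - 1*56) = -(2793 - 56) = -1*2737 = -2737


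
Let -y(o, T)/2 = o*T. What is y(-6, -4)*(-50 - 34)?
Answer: 4032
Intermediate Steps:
y(o, T) = -2*T*o (y(o, T) = -2*o*T = -2*T*o)
y(-6, -4)*(-50 - 34) = (-2*(-4)*(-6))*(-50 - 34) = -48*(-84) = 4032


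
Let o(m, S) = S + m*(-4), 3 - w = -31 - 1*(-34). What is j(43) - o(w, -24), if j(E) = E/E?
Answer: 25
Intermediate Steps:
w = 0 (w = 3 - (-31 - 1*(-34)) = 3 - (-31 + 34) = 3 - 1*3 = 3 - 3 = 0)
j(E) = 1
o(m, S) = S - 4*m
j(43) - o(w, -24) = 1 - (-24 - 4*0) = 1 - (-24 + 0) = 1 - 1*(-24) = 1 + 24 = 25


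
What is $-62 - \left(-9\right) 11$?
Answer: $37$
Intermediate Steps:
$-62 - \left(-9\right) 11 = -62 - -99 = -62 + 99 = 37$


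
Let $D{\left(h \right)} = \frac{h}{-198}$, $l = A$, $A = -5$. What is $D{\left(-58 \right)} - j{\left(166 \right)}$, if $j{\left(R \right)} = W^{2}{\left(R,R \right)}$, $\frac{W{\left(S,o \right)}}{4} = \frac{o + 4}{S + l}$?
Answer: $- \frac{45025891}{2566179} \approx -17.546$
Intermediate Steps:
$l = -5$
$W{\left(S,o \right)} = \frac{4 \left(4 + o\right)}{-5 + S}$ ($W{\left(S,o \right)} = 4 \frac{o + 4}{S - 5} = 4 \frac{4 + o}{-5 + S} = \frac{4 \left(4 + o\right)}{-5 + S}$)
$D{\left(h \right)} = - \frac{h}{198}$ ($D{\left(h \right)} = h \left(- \frac{1}{198}\right) = - \frac{h}{198}$)
$j{\left(R \right)} = \frac{16 \left(4 + R\right)^{2}}{\left(-5 + R\right)^{2}}$ ($j{\left(R \right)} = \left(\frac{4 \left(4 + R\right)}{-5 + R}\right)^{2} = \frac{16 \left(4 + R\right)^{2}}{\left(-5 + R\right)^{2}}$)
$D{\left(-58 \right)} - j{\left(166 \right)} = \left(- \frac{1}{198}\right) \left(-58\right) - \frac{16 \left(4 + 166\right)^{2}}{\left(-5 + 166\right)^{2}} = \frac{29}{99} - \frac{16 \cdot 170^{2}}{25921} = \frac{29}{99} - 16 \cdot \frac{1}{25921} \cdot 28900 = \frac{29}{99} - \frac{462400}{25921} = - \frac{45025891}{2566179}$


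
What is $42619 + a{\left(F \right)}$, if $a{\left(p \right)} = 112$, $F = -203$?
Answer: $42731$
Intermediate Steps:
$42619 + a{\left(F \right)} = 42619 + 112 = 42731$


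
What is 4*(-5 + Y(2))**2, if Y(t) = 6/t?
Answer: 16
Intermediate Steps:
4*(-5 + Y(2))**2 = 4*(-5 + 6/2)**2 = 4*(-5 + 6*(1/2))**2 = 4*(-5 + 3)**2 = 4*(-2)**2 = 4*4 = 16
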